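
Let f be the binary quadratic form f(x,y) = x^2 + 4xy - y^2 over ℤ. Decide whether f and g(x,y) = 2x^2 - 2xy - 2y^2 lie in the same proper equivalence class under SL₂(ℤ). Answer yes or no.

D₁ = 20, D₂ = 20
river cycle of f (length 2): (-1, 4, 1), (1, 4, -1)
river cycle of g (length 2): (-2, 2, 2), (2, 2, -2)
cycles differ ⇒ inequivalent

no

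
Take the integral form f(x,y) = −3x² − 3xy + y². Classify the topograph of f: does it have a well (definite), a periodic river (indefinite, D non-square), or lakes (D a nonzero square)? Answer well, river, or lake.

D = b²−4ac = (-3)² − 4·(-3)·1 = 21
D > 0 non-square ⇒ indefinite ⇒ periodic river

river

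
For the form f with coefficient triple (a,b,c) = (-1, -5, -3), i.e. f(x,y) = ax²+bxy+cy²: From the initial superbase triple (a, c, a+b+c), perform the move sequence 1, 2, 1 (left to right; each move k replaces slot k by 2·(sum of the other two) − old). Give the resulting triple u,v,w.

start (-1,-3,-9) = (f(1,0),f(0,1),f(1,1))
replace slot 1: 2·((-3)+(-9)) − (-1) = -23 → (-23,-3,-9)
replace slot 2: 2·((-23)+(-9)) − (-3) = -61 → (-23,-61,-9)
replace slot 1: 2·((-61)+(-9)) − (-23) = -117 → (-117,-61,-9)

-117,-61,-9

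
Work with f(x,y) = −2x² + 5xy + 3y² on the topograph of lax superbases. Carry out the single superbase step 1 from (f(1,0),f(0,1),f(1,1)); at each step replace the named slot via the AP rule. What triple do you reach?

start (-2,3,6) = (f(1,0),f(0,1),f(1,1))
replace slot 1: 2·(3+6) − (-2) = 20 → (20,3,6)

20,3,6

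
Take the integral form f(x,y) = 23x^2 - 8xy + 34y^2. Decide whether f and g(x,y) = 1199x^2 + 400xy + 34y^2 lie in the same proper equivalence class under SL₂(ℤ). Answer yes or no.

D₁ = -3064, D₂ = -3064
f: reduced (well bottom): (23,-8,34) with a≤c, −a<b≤a
g: flip: (1199,400,34)→(34,-400,1199)
g: translate: b→8 (≡-400 mod 68), so (34,-400,1199)→(34,8,23)
g: flip: (34,8,23)→(23,-8,34)
g: reduced (well bottom): (23,-8,34) with a≤c, −a<b≤a
reduced forms (23, -8, 34) vs (23, -8, 34) ⇒ equivalent

yes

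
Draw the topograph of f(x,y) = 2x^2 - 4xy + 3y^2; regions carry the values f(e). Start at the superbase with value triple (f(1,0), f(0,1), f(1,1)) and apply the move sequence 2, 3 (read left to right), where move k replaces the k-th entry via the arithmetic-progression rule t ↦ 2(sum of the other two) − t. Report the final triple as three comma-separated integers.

start (2,3,1) = (f(1,0),f(0,1),f(1,1))
replace slot 2: 2·(2+1) − 3 = 3 → (2,3,1)
replace slot 3: 2·(2+3) − 1 = 9 → (2,3,9)

2,3,9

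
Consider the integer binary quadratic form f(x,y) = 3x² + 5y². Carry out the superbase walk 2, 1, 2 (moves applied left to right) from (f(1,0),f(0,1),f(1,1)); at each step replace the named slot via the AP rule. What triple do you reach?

start (3,5,8) = (f(1,0),f(0,1),f(1,1))
replace slot 2: 2·(3+8) − 5 = 17 → (3,17,8)
replace slot 1: 2·(17+8) − 3 = 47 → (47,17,8)
replace slot 2: 2·(47+8) − 17 = 93 → (47,93,8)

47,93,8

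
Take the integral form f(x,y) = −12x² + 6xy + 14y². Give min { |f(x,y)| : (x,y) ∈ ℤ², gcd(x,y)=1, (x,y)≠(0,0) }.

river: ρ → (14,22,-4)
river: ρ → (-4,26,2)
river: ρ → (2,26,-4)
river: ρ → (-4,22,14)
river: ρ → (14,6,-12)
river: ρ → (-12,18,8)
river: ρ → (8,14,-16)
river: ρ → (-16,18,6)
river: ρ → (6,18,-16)
river: ρ → (-16,14,8)
river: ρ → (8,18,-12)
river: ρ → (-12,6,14)
closes: descent 0, river 12
min |a| on river = 2

2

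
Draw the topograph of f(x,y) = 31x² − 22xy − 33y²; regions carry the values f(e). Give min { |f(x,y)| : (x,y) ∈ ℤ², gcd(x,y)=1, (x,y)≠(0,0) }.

descent: ρ → (-33,22,31)  [lands on river]
river: ρ → (31,40,-24)
river: ρ → (-24,56,15)
river: ρ → (15,64,-8)
river: ρ → (-8,64,15)
river: ρ → (15,56,-24)
river: ρ → (-24,40,31)
river: ρ → (31,22,-33)
river: ρ → (-33,44,20)
river: ρ → (20,36,-41)
river: ρ → (-41,46,15)
river: ρ → (15,44,-44)
river: ρ → (-44,44,15)
river: ρ → (15,46,-41)
river: ρ → (-41,36,20)
river: ρ → (20,44,-33)
closes: descent 1, river 16
min |a| on river = 8

8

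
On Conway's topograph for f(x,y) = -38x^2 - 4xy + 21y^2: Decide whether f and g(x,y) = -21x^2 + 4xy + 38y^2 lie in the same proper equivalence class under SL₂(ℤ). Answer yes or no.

D₁ = 3208, D₂ = 3208
river cycle of f (length 18): (21, 46, -13), (-13, 32, 42), (42, 52, -3), (-3, 56, 6), (6, 52, -21), (-21, 32, 26), (26, 20, -27), (-27, 34, 19), (19, 42, -19), (-19, 34, 27), … (8 more)
river cycle of g (length 18): (-21, 46, 13), (13, 32, -42), (-42, 52, 3), (3, 56, -6), (-6, 52, 21), (21, 32, -26), (-26, 20, 27), (27, 34, -19), (-19, 42, 19), (19, 34, -27), … (8 more)
cycles differ ⇒ inequivalent

no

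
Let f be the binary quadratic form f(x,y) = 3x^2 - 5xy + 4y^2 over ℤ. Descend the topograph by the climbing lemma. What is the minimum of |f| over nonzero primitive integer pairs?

translate: b→1 (≡-5 mod 6), so (3,-5,4)→(3,1,2)
flip: (3,1,2)→(2,-1,3)
reduced (well bottom): (2,-1,3) with a≤c, −a<b≤a
well minimum = a = 2

2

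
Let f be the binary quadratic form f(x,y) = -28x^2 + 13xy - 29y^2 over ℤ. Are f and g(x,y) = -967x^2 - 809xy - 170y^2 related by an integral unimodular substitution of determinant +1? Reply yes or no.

D₁ = -3079, D₂ = -3079
f is negative-definite; reduce −f:
−f: reduced (well bottom): (28,-13,29) with a≤c, −a<b≤a
flip sign back: reduced form of f is (-28,13,-29)
g is negative-definite; reduce −g:
−g: flip: (967,809,170)→(170,-809,967)
−g: translate: b→-129 (≡-809 mod 340), so (170,-809,967)→(170,-129,29)
−g: flip: (170,-129,29)→(29,129,170)
−g: translate: b→13 (≡129 mod 58), so (29,129,170)→(29,13,28)
−g: flip: (29,13,28)→(28,-13,29)
−g: reduced (well bottom): (28,-13,29) with a≤c, −a<b≤a
flip sign back: reduced form of g is (-28,13,-29)
reduced forms (-28, 13, -29) vs (-28, 13, -29) ⇒ equivalent

yes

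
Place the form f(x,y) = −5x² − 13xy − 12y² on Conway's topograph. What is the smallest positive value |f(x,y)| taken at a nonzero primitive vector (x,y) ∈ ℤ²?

translate: b→3 (≡13 mod 10), so (5,13,12)→(5,3,4)
flip: (5,3,4)→(4,-3,5)
reduced (well bottom): (4,-3,5) with a≤c, −a<b≤a
well minimum |f| = |-4| = 4 (negative-definite)

4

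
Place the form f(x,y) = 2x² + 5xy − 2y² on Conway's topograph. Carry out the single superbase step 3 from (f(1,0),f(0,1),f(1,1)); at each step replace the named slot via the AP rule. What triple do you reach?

start (2,-2,5) = (f(1,0),f(0,1),f(1,1))
replace slot 3: 2·(2+(-2)) − 5 = -5 → (2,-2,-5)

2,-2,-5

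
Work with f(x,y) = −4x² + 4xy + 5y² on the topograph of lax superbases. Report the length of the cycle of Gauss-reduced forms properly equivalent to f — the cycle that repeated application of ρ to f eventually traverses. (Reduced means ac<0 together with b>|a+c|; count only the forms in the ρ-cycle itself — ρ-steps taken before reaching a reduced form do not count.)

D = 96, ⌊√D⌋ = 9
river: ρ → (5,6,-3)
river: ρ → (-3,6,5)
river: ρ → (5,4,-4)
river: ρ → (-4,4,5)
ρ-cycle length = 4 (tail of 0 descent steps not counted)

4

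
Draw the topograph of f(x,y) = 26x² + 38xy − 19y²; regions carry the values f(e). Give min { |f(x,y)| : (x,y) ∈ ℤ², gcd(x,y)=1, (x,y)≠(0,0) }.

river: ρ → (-19,38,26)
river: ρ → (26,14,-31)
river: ρ → (-31,48,9)
river: ρ → (9,42,-46)
river: ρ → (-46,50,5)
river: ρ → (5,50,-46)
river: ρ → (-46,42,9)
river: ρ → (9,48,-31)
river: ρ → (-31,14,26)
river: ρ → (26,38,-19)
closes: descent 0, river 10
min |a| on river = 5

5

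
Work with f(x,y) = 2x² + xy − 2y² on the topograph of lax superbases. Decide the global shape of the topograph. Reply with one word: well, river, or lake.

D = b²−4ac = 1² − 4·2·(-2) = 17
D > 0 non-square ⇒ indefinite ⇒ periodic river

river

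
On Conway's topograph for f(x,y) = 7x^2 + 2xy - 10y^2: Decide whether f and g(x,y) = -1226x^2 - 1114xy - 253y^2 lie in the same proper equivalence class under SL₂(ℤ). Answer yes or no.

D₁ = 284, D₂ = 284
river cycle of f (length 8): (7, 16, -1), (-1, 16, 7), (7, 12, -5), (-5, 8, 11), (11, 14, -2), (-2, 14, 11), (11, 8, -5), (-5, 12, 7)
river cycle of g (length 8): (7, 16, -1), (-1, 16, 7), (7, 12, -5), (-5, 8, 11), (11, 14, -2), (-2, 14, 11), (11, 8, -5), (-5, 12, 7)
cycles coincide ⇒ equivalent

yes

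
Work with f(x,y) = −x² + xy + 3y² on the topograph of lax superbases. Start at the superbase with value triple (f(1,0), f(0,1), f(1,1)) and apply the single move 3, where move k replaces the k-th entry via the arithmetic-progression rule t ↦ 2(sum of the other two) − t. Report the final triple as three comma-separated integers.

start (-1,3,3) = (f(1,0),f(0,1),f(1,1))
replace slot 3: 2·((-1)+3) − 3 = 1 → (-1,3,1)

-1,3,1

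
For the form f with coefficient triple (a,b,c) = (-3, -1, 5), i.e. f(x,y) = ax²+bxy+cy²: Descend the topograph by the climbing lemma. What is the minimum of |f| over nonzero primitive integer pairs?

descent: ρ → (5,1,-3)
descent: ρ → (-3,5,3)  [lands on river]
river: ρ → (3,7,-1)
river: ρ → (-1,7,3)
river: ρ → (3,5,-3)
river: ρ → (-3,7,1)
river: ρ → (1,7,-3)
closes: descent 2, river 6
min |a| on river = 1

1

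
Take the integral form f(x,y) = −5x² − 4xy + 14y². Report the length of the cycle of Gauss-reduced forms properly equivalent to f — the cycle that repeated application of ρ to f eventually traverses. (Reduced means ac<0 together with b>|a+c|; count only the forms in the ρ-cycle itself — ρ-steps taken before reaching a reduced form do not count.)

D = 296, ⌊√D⌋ = 17
descent: ρ → (14,4,-5)
descent: ρ → (-5,16,2)  [lands on river]
river: ρ → (2,16,-5)
river: ρ → (-5,14,5)
river: ρ → (5,16,-2)
river: ρ → (-2,16,5)
river: ρ → (5,14,-5)
ρ-cycle length = 6 (tail of 2 descent steps not counted)

6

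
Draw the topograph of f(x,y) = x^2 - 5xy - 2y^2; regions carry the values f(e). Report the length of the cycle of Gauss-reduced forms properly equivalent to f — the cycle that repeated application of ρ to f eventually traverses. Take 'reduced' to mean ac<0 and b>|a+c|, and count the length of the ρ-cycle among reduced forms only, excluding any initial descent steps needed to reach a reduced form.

D = 33, ⌊√D⌋ = 5
descent: ρ → (-2,5,1)  [lands on river]
river: ρ → (1,5,-2)
river: ρ → (-2,3,3)
river: ρ → (3,3,-2)
ρ-cycle length = 4 (tail of 1 descent step not counted)

4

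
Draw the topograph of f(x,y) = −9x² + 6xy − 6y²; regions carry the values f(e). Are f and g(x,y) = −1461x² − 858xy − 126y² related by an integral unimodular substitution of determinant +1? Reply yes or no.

D₁ = -180, D₂ = -180
f is negative-definite; reduce −f:
−f: flip: (9,-6,6)→(6,6,9)
−f: reduced (well bottom): (6,6,9) with a≤c, −a<b≤a
flip sign back: reduced form of f is (-6,-6,-9)
g is negative-definite; reduce −g:
−g: flip: (1461,858,126)→(126,-858,1461)
−g: translate: b→-102 (≡-858 mod 252), so (126,-858,1461)→(126,-102,21)
−g: flip: (126,-102,21)→(21,102,126)
−g: translate: b→18 (≡102 mod 42), so (21,102,126)→(21,18,6)
−g: flip: (21,18,6)→(6,-18,21)
−g: translate: b→6 (≡-18 mod 12), so (6,-18,21)→(6,6,9)
−g: reduced (well bottom): (6,6,9) with a≤c, −a<b≤a
flip sign back: reduced form of g is (-6,-6,-9)
reduced forms (-6, -6, -9) vs (-6, -6, -9) ⇒ equivalent

yes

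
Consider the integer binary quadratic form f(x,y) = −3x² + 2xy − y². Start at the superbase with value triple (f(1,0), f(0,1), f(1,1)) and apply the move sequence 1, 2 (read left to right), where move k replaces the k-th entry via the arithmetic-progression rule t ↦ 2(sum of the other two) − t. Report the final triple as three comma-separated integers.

start (-3,-1,-2) = (f(1,0),f(0,1),f(1,1))
replace slot 1: 2·((-1)+(-2)) − (-3) = -3 → (-3,-1,-2)
replace slot 2: 2·((-3)+(-2)) − (-1) = -9 → (-3,-9,-2)

-3,-9,-2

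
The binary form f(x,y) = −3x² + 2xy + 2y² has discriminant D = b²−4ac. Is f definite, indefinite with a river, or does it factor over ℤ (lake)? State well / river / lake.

D = b²−4ac = 2² − 4·(-3)·2 = 28
D > 0 non-square ⇒ indefinite ⇒ periodic river

river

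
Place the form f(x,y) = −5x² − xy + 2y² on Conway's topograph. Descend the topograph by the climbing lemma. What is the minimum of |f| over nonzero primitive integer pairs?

descent: ρ → (2,5,-2)  [lands on river]
river: ρ → (-2,3,4)
river: ρ → (4,5,-1)
river: ρ → (-1,5,4)
river: ρ → (4,3,-2)
river: ρ → (-2,5,2)
river: ρ → (2,3,-4)
river: ρ → (-4,5,1)
river: ρ → (1,5,-4)
river: ρ → (-4,3,2)
closes: descent 1, river 10
min |a| on river = 1

1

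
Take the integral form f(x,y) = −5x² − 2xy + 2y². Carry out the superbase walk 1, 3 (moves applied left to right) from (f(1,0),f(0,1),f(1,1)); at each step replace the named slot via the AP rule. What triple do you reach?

start (-5,2,-5) = (f(1,0),f(0,1),f(1,1))
replace slot 1: 2·(2+(-5)) − (-5) = -1 → (-1,2,-5)
replace slot 3: 2·((-1)+2) − (-5) = 7 → (-1,2,7)

-1,2,7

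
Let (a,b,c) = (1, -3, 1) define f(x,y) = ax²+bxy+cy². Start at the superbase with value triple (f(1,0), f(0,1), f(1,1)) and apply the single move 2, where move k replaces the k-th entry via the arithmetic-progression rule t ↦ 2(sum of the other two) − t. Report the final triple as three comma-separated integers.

start (1,1,-1) = (f(1,0),f(0,1),f(1,1))
replace slot 2: 2·(1+(-1)) − 1 = -1 → (1,-1,-1)

1,-1,-1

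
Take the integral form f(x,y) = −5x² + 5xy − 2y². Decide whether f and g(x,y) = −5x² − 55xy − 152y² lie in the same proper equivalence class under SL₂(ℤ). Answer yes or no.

D₁ = -15, D₂ = -15
f is negative-definite; reduce −f:
−f: translate: b→5 (≡-5 mod 10), so (5,-5,2)→(5,5,2)
−f: flip: (5,5,2)→(2,-5,5)
−f: translate: b→-1 (≡-5 mod 4), so (2,-5,5)→(2,-1,2)
−f: flip: (2,-1,2)→(2,1,2)
−f: reduced (well bottom): (2,1,2) with a≤c, −a<b≤a
flip sign back: reduced form of f is (-2,-1,-2)
g is negative-definite; reduce −g:
−g: translate: b→5 (≡55 mod 10), so (5,55,152)→(5,5,2)
−g: flip: (5,5,2)→(2,-5,5)
−g: translate: b→-1 (≡-5 mod 4), so (2,-5,5)→(2,-1,2)
−g: flip: (2,-1,2)→(2,1,2)
−g: reduced (well bottom): (2,1,2) with a≤c, −a<b≤a
flip sign back: reduced form of g is (-2,-1,-2)
reduced forms (-2, -1, -2) vs (-2, -1, -2) ⇒ equivalent

yes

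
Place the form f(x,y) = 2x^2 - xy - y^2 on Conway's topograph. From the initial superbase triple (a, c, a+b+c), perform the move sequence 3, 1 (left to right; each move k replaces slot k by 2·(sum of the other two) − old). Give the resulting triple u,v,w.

start (2,-1,0) = (f(1,0),f(0,1),f(1,1))
replace slot 3: 2·(2+(-1)) − 0 = 2 → (2,-1,2)
replace slot 1: 2·((-1)+2) − 2 = 0 → (0,-1,2)

0,-1,2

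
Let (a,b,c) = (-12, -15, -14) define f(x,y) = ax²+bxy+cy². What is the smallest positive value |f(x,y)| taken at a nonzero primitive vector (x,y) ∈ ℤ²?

translate: b→-9 (≡15 mod 24), so (12,15,14)→(12,-9,11)
flip: (12,-9,11)→(11,9,12)
reduced (well bottom): (11,9,12) with a≤c, −a<b≤a
well minimum |f| = |-11| = 11 (negative-definite)

11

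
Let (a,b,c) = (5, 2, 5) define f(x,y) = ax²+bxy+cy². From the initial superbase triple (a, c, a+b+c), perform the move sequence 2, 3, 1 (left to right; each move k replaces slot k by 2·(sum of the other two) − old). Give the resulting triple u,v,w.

start (5,5,12) = (f(1,0),f(0,1),f(1,1))
replace slot 2: 2·(5+12) − 5 = 29 → (5,29,12)
replace slot 3: 2·(5+29) − 12 = 56 → (5,29,56)
replace slot 1: 2·(29+56) − 5 = 165 → (165,29,56)

165,29,56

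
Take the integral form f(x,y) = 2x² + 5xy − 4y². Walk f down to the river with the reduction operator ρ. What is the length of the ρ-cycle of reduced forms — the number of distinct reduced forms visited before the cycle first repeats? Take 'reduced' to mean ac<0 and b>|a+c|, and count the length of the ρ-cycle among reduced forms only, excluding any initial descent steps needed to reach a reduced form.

D = 57, ⌊√D⌋ = 7
river: ρ → (-4,3,3)
river: ρ → (3,3,-4)
river: ρ → (-4,5,2)
river: ρ → (2,7,-1)
river: ρ → (-1,7,2)
river: ρ → (2,5,-4)
ρ-cycle length = 6 (tail of 0 descent steps not counted)

6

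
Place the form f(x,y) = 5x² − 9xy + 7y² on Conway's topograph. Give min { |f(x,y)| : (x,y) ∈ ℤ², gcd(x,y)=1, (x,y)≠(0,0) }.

translate: b→1 (≡-9 mod 10), so (5,-9,7)→(5,1,3)
flip: (5,1,3)→(3,-1,5)
reduced (well bottom): (3,-1,5) with a≤c, −a<b≤a
well minimum = a = 3

3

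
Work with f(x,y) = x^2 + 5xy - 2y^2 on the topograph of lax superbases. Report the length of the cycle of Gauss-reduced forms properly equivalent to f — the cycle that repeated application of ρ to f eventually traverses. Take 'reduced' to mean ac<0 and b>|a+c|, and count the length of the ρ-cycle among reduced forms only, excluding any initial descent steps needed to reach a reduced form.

D = 33, ⌊√D⌋ = 5
river: ρ → (-2,3,3)
river: ρ → (3,3,-2)
river: ρ → (-2,5,1)
river: ρ → (1,5,-2)
ρ-cycle length = 4 (tail of 0 descent steps not counted)

4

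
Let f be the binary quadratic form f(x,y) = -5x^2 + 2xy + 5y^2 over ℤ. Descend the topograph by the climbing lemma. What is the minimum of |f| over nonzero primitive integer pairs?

river: ρ → (5,8,-2)
river: ρ → (-2,8,5)
river: ρ → (5,2,-5)
river: ρ → (-5,8,2)
river: ρ → (2,8,-5)
river: ρ → (-5,2,5)
closes: descent 0, river 6
min |a| on river = 2

2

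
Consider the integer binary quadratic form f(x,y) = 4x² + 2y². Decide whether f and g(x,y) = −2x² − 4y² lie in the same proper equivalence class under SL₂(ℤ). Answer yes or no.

D₁ = -32, D₂ = -32
f: flip: (4,0,2)→(2,0,4)
f: reduced (well bottom): (2,0,4) with a≤c, −a<b≤a
g is negative-definite; reduce −g:
−g: reduced (well bottom): (2,0,4) with a≤c, −a<b≤a
flip sign back: reduced form of g is (-2,0,-4)
reduced forms (2, 0, 4) vs (-2, 0, -4) ⇒ inequivalent

no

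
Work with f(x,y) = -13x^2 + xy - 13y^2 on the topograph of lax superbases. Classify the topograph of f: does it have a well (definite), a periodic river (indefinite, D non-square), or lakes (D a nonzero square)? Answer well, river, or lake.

D = b²−4ac = 1² − 4·(-13)·(-13) = -675
D < 0 ⇒ definite ⇒ every region one sign ⇒ single well

well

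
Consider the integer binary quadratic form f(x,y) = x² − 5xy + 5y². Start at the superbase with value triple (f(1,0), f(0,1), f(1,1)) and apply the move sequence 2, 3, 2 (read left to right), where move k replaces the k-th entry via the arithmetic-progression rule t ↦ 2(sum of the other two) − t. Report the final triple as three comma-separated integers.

start (1,5,1) = (f(1,0),f(0,1),f(1,1))
replace slot 2: 2·(1+1) − 5 = -1 → (1,-1,1)
replace slot 3: 2·(1+(-1)) − 1 = -1 → (1,-1,-1)
replace slot 2: 2·(1+(-1)) − (-1) = 1 → (1,1,-1)

1,1,-1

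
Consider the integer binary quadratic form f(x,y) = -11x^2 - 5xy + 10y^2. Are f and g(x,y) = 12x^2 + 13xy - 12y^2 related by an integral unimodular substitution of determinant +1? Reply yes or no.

D₁ = 465, D₂ = 745
discriminants differ ⇒ not SL₂(ℤ)-equivalent

no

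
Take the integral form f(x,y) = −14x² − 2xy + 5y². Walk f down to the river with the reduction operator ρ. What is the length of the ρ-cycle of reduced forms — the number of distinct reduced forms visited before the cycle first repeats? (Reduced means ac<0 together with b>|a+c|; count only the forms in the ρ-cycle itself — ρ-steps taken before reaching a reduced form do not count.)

D = 284, ⌊√D⌋ = 16
descent: ρ → (5,12,-7)  [lands on river]
river: ρ → (-7,16,1)
river: ρ → (1,16,-7)
river: ρ → (-7,12,5)
river: ρ → (5,8,-11)
river: ρ → (-11,14,2)
river: ρ → (2,14,-11)
river: ρ → (-11,8,5)
ρ-cycle length = 8 (tail of 1 descent step not counted)

8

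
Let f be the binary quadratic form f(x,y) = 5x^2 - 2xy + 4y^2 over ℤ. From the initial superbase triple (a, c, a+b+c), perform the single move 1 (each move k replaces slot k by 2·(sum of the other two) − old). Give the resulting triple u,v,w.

start (5,4,7) = (f(1,0),f(0,1),f(1,1))
replace slot 1: 2·(4+7) − 5 = 17 → (17,4,7)

17,4,7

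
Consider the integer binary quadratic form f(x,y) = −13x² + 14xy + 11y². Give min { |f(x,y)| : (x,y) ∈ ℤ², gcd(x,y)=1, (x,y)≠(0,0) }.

river: ρ → (11,8,-16)
river: ρ → (-16,24,3)
river: ρ → (3,24,-16)
river: ρ → (-16,8,11)
river: ρ → (11,14,-13)
river: ρ → (-13,12,12)
river: ρ → (12,12,-13)
river: ρ → (-13,14,11)
closes: descent 0, river 8
min |a| on river = 3

3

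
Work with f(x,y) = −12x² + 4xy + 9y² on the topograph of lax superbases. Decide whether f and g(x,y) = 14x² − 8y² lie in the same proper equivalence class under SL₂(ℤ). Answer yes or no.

D₁ = 448, D₂ = 448
river cycle of f (length 6): (9, 14, -7), (-7, 14, 9), (9, 4, -12), (-12, 20, 1), (1, 20, -12), (-12, 4, 9)
river cycle of g (length 4): (-8, 16, 6), (6, 20, -2), (-2, 20, 6), (6, 16, -8)
cycles differ ⇒ inequivalent

no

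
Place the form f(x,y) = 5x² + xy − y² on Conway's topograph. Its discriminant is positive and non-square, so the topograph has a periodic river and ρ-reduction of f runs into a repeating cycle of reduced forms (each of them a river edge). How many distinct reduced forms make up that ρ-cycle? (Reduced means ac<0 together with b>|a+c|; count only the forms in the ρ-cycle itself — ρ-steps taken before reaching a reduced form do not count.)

D = 21, ⌊√D⌋ = 4
descent: ρ → (-1,3,3)  [lands on river]
river: ρ → (3,3,-1)
ρ-cycle length = 2 (tail of 1 descent step not counted)

2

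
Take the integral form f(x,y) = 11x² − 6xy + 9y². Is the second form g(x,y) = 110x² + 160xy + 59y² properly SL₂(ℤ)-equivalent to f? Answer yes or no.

D₁ = -360, D₂ = -360
f: flip: (11,-6,9)→(9,6,11)
f: reduced (well bottom): (9,6,11) with a≤c, −a<b≤a
g: translate: b→-60 (≡160 mod 220), so (110,160,59)→(110,-60,9)
g: flip: (110,-60,9)→(9,60,110)
g: translate: b→6 (≡60 mod 18), so (9,60,110)→(9,6,11)
g: reduced (well bottom): (9,6,11) with a≤c, −a<b≤a
reduced forms (9, 6, 11) vs (9, 6, 11) ⇒ equivalent

yes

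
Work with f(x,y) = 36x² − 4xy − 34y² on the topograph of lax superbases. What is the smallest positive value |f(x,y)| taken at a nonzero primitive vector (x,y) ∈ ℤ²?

descent: ρ → (-34,4,36)  [lands on river]
river: ρ → (36,68,-2)
river: ρ → (-2,68,36)
river: ρ → (36,4,-34)
river: ρ → (-34,64,6)
river: ρ → (6,68,-12)
river: ρ → (-12,52,46)
river: ρ → (46,40,-18)
river: ρ → (-18,68,4)
river: ρ → (4,68,-18)
river: ρ → (-18,40,46)
river: ρ → (46,52,-12)
river: ρ → (-12,68,6)
river: ρ → (6,64,-34)
closes: descent 1, river 14
min |a| on river = 2

2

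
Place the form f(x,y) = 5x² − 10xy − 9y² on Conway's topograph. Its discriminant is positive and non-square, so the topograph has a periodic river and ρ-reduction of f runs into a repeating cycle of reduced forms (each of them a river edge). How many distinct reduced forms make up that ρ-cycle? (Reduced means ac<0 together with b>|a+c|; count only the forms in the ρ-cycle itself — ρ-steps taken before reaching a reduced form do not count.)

D = 280, ⌊√D⌋ = 16
descent: ρ → (-9,10,5)  [lands on river]
river: ρ → (5,10,-9)
river: ρ → (-9,8,6)
river: ρ → (6,16,-1)
river: ρ → (-1,16,6)
river: ρ → (6,8,-9)
ρ-cycle length = 6 (tail of 1 descent step not counted)

6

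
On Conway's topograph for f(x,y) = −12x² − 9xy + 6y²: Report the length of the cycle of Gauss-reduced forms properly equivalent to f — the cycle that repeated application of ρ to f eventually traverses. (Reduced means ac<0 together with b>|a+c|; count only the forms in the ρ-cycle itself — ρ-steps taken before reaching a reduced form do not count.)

D = 369, ⌊√D⌋ = 19
descent: ρ → (6,9,-12)  [lands on river]
river: ρ → (-12,15,3)
river: ρ → (3,15,-12)
river: ρ → (-12,9,6)
river: ρ → (6,15,-6)
river: ρ → (-6,9,12)
river: ρ → (12,15,-3)
river: ρ → (-3,15,12)
river: ρ → (12,9,-6)
river: ρ → (-6,15,6)
ρ-cycle length = 10 (tail of 1 descent step not counted)

10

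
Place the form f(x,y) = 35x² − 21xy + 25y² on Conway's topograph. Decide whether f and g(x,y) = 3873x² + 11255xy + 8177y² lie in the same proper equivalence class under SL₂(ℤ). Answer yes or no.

D₁ = -3059, D₂ = -3059
f: flip: (35,-21,25)→(25,21,35)
f: reduced (well bottom): (25,21,35) with a≤c, −a<b≤a
g: translate: b→3509 (≡11255 mod 7746), so (3873,11255,8177)→(3873,3509,795)
g: flip: (3873,3509,795)→(795,-3509,3873)
g: translate: b→-329 (≡-3509 mod 1590), so (795,-3509,3873)→(795,-329,35)
g: flip: (795,-329,35)→(35,329,795)
g: translate: b→-21 (≡329 mod 70), so (35,329,795)→(35,-21,25)
g: flip: (35,-21,25)→(25,21,35)
g: reduced (well bottom): (25,21,35) with a≤c, −a<b≤a
reduced forms (25, 21, 35) vs (25, 21, 35) ⇒ equivalent

yes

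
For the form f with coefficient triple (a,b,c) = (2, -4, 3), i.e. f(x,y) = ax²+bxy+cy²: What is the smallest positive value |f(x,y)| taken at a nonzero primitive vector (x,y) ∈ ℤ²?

translate: b→0 (≡-4 mod 4), so (2,-4,3)→(2,0,1)
flip: (2,0,1)→(1,0,2)
reduced (well bottom): (1,0,2) with a≤c, −a<b≤a
well minimum = a = 1

1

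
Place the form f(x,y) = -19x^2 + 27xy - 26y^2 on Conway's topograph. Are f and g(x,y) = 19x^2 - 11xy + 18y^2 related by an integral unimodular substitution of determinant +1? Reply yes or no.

D₁ = -1247, D₂ = -1247
f is negative-definite; reduce −f:
−f: translate: b→11 (≡-27 mod 38), so (19,-27,26)→(19,11,18)
−f: flip: (19,11,18)→(18,-11,19)
−f: reduced (well bottom): (18,-11,19) with a≤c, −a<b≤a
flip sign back: reduced form of f is (-18,11,-19)
g: flip: (19,-11,18)→(18,11,19)
g: reduced (well bottom): (18,11,19) with a≤c, −a<b≤a
reduced forms (-18, 11, -19) vs (18, 11, 19) ⇒ inequivalent

no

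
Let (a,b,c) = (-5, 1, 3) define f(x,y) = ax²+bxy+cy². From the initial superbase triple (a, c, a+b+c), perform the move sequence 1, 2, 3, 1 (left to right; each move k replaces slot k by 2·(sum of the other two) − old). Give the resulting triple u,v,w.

start (-5,3,-1) = (f(1,0),f(0,1),f(1,1))
replace slot 1: 2·(3+(-1)) − (-5) = 9 → (9,3,-1)
replace slot 2: 2·(9+(-1)) − 3 = 13 → (9,13,-1)
replace slot 3: 2·(9+13) − (-1) = 45 → (9,13,45)
replace slot 1: 2·(13+45) − 9 = 107 → (107,13,45)

107,13,45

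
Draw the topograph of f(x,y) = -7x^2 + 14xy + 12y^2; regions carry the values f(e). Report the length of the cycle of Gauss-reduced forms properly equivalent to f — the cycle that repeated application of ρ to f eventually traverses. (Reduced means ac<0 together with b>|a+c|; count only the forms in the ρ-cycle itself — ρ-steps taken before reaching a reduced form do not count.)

D = 532, ⌊√D⌋ = 23
river: ρ → (12,10,-9)
river: ρ → (-9,8,13)
river: ρ → (13,18,-4)
river: ρ → (-4,22,3)
river: ρ → (3,20,-11)
river: ρ → (-11,2,12)
river: ρ → (12,22,-1)
river: ρ → (-1,22,12)
river: ρ → (12,2,-11)
river: ρ → (-11,20,3)
river: ρ → (3,22,-4)
river: ρ → (-4,18,13)
river: ρ → (13,8,-9)
river: ρ → (-9,10,12)
river: ρ → (12,14,-7)
river: ρ → (-7,14,12)
ρ-cycle length = 16 (tail of 0 descent steps not counted)

16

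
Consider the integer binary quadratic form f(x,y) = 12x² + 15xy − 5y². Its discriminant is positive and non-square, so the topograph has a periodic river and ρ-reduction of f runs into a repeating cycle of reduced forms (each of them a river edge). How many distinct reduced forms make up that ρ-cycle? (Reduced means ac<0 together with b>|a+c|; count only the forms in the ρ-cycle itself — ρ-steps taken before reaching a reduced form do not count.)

D = 465, ⌊√D⌋ = 21
river: ρ → (-5,15,12)
river: ρ → (12,9,-8)
river: ρ → (-8,7,13)
river: ρ → (13,19,-2)
river: ρ → (-2,21,3)
river: ρ → (3,21,-2)
river: ρ → (-2,19,13)
river: ρ → (13,7,-8)
river: ρ → (-8,9,12)
river: ρ → (12,15,-5)
ρ-cycle length = 10 (tail of 0 descent steps not counted)

10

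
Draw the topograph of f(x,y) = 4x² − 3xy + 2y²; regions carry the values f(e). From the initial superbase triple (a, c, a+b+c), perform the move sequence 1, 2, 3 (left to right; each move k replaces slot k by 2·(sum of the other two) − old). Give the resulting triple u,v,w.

start (4,2,3) = (f(1,0),f(0,1),f(1,1))
replace slot 1: 2·(2+3) − 4 = 6 → (6,2,3)
replace slot 2: 2·(6+3) − 2 = 16 → (6,16,3)
replace slot 3: 2·(6+16) − 3 = 41 → (6,16,41)

6,16,41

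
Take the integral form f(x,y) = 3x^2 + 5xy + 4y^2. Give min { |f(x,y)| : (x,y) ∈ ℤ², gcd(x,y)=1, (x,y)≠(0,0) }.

translate: b→-1 (≡5 mod 6), so (3,5,4)→(3,-1,2)
flip: (3,-1,2)→(2,1,3)
reduced (well bottom): (2,1,3) with a≤c, −a<b≤a
well minimum = a = 2

2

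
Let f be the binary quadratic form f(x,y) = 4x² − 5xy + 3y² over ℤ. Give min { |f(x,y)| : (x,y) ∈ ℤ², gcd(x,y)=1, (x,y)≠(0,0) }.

translate: b→3 (≡-5 mod 8), so (4,-5,3)→(4,3,2)
flip: (4,3,2)→(2,-3,4)
translate: b→1 (≡-3 mod 4), so (2,-3,4)→(2,1,3)
reduced (well bottom): (2,1,3) with a≤c, −a<b≤a
well minimum = a = 2

2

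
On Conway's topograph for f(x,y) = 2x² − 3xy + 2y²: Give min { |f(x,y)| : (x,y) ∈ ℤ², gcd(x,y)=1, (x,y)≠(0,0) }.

translate: b→1 (≡-3 mod 4), so (2,-3,2)→(2,1,1)
flip: (2,1,1)→(1,-1,2)
translate: b→1 (≡-1 mod 2), so (1,-1,2)→(1,1,2)
reduced (well bottom): (1,1,2) with a≤c, −a<b≤a
well minimum = a = 1

1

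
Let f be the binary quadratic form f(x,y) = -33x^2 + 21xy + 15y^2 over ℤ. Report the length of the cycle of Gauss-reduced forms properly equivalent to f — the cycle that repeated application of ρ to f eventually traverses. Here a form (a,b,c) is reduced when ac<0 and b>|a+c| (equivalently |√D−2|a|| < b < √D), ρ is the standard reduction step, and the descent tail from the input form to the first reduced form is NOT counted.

D = 2421, ⌊√D⌋ = 49
river: ρ → (15,39,-15)
river: ρ → (-15,21,33)
river: ρ → (33,45,-3)
river: ρ → (-3,45,33)
river: ρ → (33,21,-15)
river: ρ → (-15,39,15)
river: ρ → (15,21,-33)
river: ρ → (-33,45,3)
river: ρ → (3,45,-33)
river: ρ → (-33,21,15)
ρ-cycle length = 10 (tail of 0 descent steps not counted)

10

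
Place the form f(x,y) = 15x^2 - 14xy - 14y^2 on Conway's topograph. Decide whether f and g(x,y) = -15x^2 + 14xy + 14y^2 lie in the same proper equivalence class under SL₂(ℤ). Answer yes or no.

D₁ = 1036, D₂ = 1036
river cycle of f (length 18): (-14, 14, 15), (15, 16, -13), (-13, 10, 18), (18, 26, -5), (-5, 24, 23), (23, 22, -6), (-6, 26, 15), (15, 4, -17), (-17, 30, 2), (2, 30, -17), … (8 more)
river cycle of g (length 18): (14, 14, -15), (-15, 16, 13), (13, 10, -18), (-18, 26, 5), (5, 24, -23), (-23, 22, 6), (6, 26, -15), (-15, 4, 17), (17, 30, -2), (-2, 30, 17), … (8 more)
cycles differ ⇒ inequivalent

no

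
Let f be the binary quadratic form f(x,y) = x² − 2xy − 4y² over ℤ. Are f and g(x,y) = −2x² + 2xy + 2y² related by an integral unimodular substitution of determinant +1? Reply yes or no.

D₁ = 20, D₂ = 20
river cycle of f (length 2): (1, 4, -1), (-1, 4, 1)
river cycle of g (length 2): (2, 2, -2), (-2, 2, 2)
cycles differ ⇒ inequivalent

no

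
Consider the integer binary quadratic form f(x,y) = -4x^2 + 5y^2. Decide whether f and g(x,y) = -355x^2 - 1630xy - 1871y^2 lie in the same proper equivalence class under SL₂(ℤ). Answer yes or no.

D₁ = 80, D₂ = 80
river cycle of f (length 2): (-4, 8, 1), (1, 8, -4)
river cycle of g (length 2): (-4, 8, 1), (1, 8, -4)
cycles coincide ⇒ equivalent

yes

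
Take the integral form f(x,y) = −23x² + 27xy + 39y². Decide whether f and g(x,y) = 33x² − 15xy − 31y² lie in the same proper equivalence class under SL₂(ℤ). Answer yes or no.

D₁ = 4317, D₂ = 4317
river cycle of f (length 20): (39, 51, -11), (-11, 59, 19), (19, 55, -17), (-17, 47, 31), (31, 15, -33), (-33, 51, 13), (13, 53, -29), (-29, 63, 3), (3, 63, -29), (-29, 53, 13), … (10 more)
river cycle of g (length 20): (-31, 15, 33), (33, 51, -13), (-13, 53, 29), (29, 63, -3), (-3, 63, 29), (29, 53, -13), (-13, 51, 33), (33, 15, -31), (-31, 47, 17), (17, 55, -19), … (10 more)
cycles differ ⇒ inequivalent

no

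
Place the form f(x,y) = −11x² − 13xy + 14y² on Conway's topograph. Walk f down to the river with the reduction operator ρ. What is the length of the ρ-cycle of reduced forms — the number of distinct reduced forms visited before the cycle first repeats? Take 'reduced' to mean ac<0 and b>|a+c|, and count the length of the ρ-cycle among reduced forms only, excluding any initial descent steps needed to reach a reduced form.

D = 785, ⌊√D⌋ = 28
descent: ρ → (14,13,-11)  [lands on river]
river: ρ → (-11,9,16)
river: ρ → (16,23,-4)
river: ρ → (-4,25,10)
river: ρ → (10,15,-14)
river: ρ → (-14,13,11)
river: ρ → (11,9,-16)
river: ρ → (-16,23,4)
river: ρ → (4,25,-10)
river: ρ → (-10,15,14)
ρ-cycle length = 10 (tail of 1 descent step not counted)

10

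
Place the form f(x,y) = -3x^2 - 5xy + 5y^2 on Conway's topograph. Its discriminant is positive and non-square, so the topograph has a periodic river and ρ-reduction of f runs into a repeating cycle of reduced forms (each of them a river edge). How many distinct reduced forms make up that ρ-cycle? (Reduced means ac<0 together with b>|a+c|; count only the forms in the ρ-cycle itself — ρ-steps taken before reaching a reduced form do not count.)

D = 85, ⌊√D⌋ = 9
descent: ρ → (5,5,-3)  [lands on river]
river: ρ → (-3,7,3)
river: ρ → (3,5,-5)
river: ρ → (-5,5,3)
river: ρ → (3,7,-3)
river: ρ → (-3,5,5)
ρ-cycle length = 6 (tail of 1 descent step not counted)

6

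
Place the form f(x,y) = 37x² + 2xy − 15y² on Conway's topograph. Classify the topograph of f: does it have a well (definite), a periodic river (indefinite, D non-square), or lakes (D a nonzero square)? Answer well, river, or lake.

D = b²−4ac = 2² − 4·37·(-15) = 2224
D > 0 non-square ⇒ indefinite ⇒ periodic river

river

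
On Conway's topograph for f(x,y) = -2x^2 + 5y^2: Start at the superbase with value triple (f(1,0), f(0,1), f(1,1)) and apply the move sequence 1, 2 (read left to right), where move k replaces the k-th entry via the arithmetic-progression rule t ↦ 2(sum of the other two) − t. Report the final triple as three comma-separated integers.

start (-2,5,3) = (f(1,0),f(0,1),f(1,1))
replace slot 1: 2·(5+3) − (-2) = 18 → (18,5,3)
replace slot 2: 2·(18+3) − 5 = 37 → (18,37,3)

18,37,3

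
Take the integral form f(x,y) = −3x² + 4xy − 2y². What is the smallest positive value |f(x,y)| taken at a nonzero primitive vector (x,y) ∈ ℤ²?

translate: b→2 (≡-4 mod 6), so (3,-4,2)→(3,2,1)
flip: (3,2,1)→(1,-2,3)
translate: b→0 (≡-2 mod 2), so (1,-2,3)→(1,0,2)
reduced (well bottom): (1,0,2) with a≤c, −a<b≤a
well minimum |f| = |-1| = 1 (negative-definite)

1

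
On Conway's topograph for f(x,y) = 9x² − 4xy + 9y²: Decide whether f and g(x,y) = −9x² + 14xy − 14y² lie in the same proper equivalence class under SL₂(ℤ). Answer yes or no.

D₁ = -308, D₂ = -308
f: flip: (9,-4,9)→(9,4,9)
f: reduced (well bottom): (9,4,9) with a≤c, −a<b≤a
g is negative-definite; reduce −g:
−g: translate: b→4 (≡-14 mod 18), so (9,-14,14)→(9,4,9)
−g: reduced (well bottom): (9,4,9) with a≤c, −a<b≤a
flip sign back: reduced form of g is (-9,-4,-9)
reduced forms (9, 4, 9) vs (-9, -4, -9) ⇒ inequivalent

no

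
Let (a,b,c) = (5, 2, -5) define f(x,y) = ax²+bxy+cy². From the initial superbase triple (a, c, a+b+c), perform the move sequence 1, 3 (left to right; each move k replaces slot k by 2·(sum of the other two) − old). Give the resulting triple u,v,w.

start (5,-5,2) = (f(1,0),f(0,1),f(1,1))
replace slot 1: 2·((-5)+2) − 5 = -11 → (-11,-5,2)
replace slot 3: 2·((-11)+(-5)) − 2 = -34 → (-11,-5,-34)

-11,-5,-34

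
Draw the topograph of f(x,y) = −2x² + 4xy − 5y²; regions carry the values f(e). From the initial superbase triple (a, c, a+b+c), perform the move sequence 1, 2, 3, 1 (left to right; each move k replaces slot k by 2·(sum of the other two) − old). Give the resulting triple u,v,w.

start (-2,-5,-3) = (f(1,0),f(0,1),f(1,1))
replace slot 1: 2·((-5)+(-3)) − (-2) = -14 → (-14,-5,-3)
replace slot 2: 2·((-14)+(-3)) − (-5) = -29 → (-14,-29,-3)
replace slot 3: 2·((-14)+(-29)) − (-3) = -83 → (-14,-29,-83)
replace slot 1: 2·((-29)+(-83)) − (-14) = -210 → (-210,-29,-83)

-210,-29,-83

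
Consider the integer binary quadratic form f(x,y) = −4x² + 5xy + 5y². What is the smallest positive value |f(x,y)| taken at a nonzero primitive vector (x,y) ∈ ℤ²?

river: ρ → (5,5,-4)
river: ρ → (-4,3,6)
river: ρ → (6,9,-1)
river: ρ → (-1,9,6)
river: ρ → (6,3,-4)
river: ρ → (-4,5,5)
closes: descent 0, river 6
min |a| on river = 1

1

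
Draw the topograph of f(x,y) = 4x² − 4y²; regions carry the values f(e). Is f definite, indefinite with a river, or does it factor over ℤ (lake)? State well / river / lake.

D = b²−4ac = 0² − 4·4·(-4) = 64
D = 8² is a perfect square ⇒ form factors over ℤ ⇒ lakes

lake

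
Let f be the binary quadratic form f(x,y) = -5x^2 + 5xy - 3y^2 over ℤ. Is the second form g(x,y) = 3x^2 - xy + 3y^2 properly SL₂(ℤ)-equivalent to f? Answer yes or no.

D₁ = -35, D₂ = -35
f is negative-definite; reduce −f:
−f: translate: b→5 (≡-5 mod 10), so (5,-5,3)→(5,5,3)
−f: flip: (5,5,3)→(3,-5,5)
−f: translate: b→1 (≡-5 mod 6), so (3,-5,5)→(3,1,3)
−f: reduced (well bottom): (3,1,3) with a≤c, −a<b≤a
flip sign back: reduced form of f is (-3,-1,-3)
g: flip: (3,-1,3)→(3,1,3)
g: reduced (well bottom): (3,1,3) with a≤c, −a<b≤a
reduced forms (-3, -1, -3) vs (3, 1, 3) ⇒ inequivalent

no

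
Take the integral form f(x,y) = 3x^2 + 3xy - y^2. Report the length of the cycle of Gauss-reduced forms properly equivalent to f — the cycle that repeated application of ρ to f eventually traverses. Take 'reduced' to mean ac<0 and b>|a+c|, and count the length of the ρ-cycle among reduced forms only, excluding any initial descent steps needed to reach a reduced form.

D = 21, ⌊√D⌋ = 4
river: ρ → (-1,3,3)
river: ρ → (3,3,-1)
ρ-cycle length = 2 (tail of 0 descent steps not counted)

2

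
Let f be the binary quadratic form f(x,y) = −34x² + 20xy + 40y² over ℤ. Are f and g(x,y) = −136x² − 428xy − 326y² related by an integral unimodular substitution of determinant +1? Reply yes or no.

D₁ = 5840, D₂ = 5840
river cycle of f (length 22): (40, 60, -14), (-14, 52, 56), (56, 60, -10), (-10, 60, 56), (56, 52, -14), (-14, 60, 40), (40, 20, -34), (-34, 48, 26), (26, 56, -26), (-26, 48, 34), … (12 more)
river cycle of g (length 22): (-34, 20, 40), (40, 60, -14), (-14, 52, 56), (56, 60, -10), (-10, 60, 56), (56, 52, -14), (-14, 60, 40), (40, 20, -34), (-34, 48, 26), (26, 56, -26), … (12 more)
cycles coincide ⇒ equivalent

yes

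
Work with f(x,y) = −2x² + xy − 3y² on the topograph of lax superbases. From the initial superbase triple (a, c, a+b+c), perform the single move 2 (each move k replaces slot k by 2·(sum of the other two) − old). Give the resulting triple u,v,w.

start (-2,-3,-4) = (f(1,0),f(0,1),f(1,1))
replace slot 2: 2·((-2)+(-4)) − (-3) = -9 → (-2,-9,-4)

-2,-9,-4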